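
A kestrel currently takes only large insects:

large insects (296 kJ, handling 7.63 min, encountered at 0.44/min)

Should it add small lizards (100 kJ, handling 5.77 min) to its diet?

Intake rate on the current diet: R = (0.44×296) / (1 + 0.44×7.63) = 130.2/4.357 = 29.89 kJ/min.
Profitability of small lizards: 100/5.77 = 17.33 kJ/min.
Since 17.33 < R, time spent handling small lizards is better spent searching.

No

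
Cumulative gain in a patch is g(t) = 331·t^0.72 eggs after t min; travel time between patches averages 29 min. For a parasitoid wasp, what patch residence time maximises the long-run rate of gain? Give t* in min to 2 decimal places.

74.57 min

By the marginal value theorem, leave when the instantaneous gain rate g'(t) equals the habitat-wide average g(t)/(T + t).
g'(t) = 0.72·331·t^-0.28. Setting 0.72·331·t^-0.28 = 331·t^0.72/(29+t) gives 0.72(29+t) = t, so 0.28·t = 0.72×29.
t* = 0.72×29/0.28 = 74.57 min.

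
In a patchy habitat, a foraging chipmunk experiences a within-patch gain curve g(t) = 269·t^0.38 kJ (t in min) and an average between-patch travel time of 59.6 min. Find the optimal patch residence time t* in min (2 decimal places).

36.53 min

By the marginal value theorem, leave when the instantaneous gain rate g'(t) equals the habitat-wide average g(t)/(T + t).
g'(t) = 0.38·269·t^-0.62. Setting 0.38·269·t^-0.62 = 269·t^0.38/(59.6+t) gives 0.38(59.6+t) = t, so 0.62·t = 0.38×59.6.
t* = 0.38×59.6/0.62 = 36.53 min.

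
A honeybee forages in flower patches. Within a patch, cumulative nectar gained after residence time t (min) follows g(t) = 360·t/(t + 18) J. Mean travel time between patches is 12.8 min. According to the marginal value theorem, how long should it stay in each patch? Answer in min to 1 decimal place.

15.2 min

Maximise g(t)/(T+t): set derivative to zero → g'(t)(T+t) = g(t).
g'(t) = 360·18/(t + 18)². Setting 360·18/(t+18)² = 360t/[(t+18)(12.8+t)] gives 18(12.8+t) = t(t+18), so t² = 18×12.8 = 230.4.
t* = √230.4 = 15.18 min.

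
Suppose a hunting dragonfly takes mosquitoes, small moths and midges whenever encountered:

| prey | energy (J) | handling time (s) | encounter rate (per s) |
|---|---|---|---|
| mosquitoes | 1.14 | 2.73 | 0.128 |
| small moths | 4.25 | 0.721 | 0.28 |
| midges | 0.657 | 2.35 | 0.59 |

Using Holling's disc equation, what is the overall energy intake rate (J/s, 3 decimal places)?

R = (0.128×1.14 + 0.28×4.25 + 0.59×0.657) / (1 + 0.128×2.73 + 0.28×0.721 + 0.59×2.35) = 1.724/2.938 = 0.5867 J/s.

0.587 J/s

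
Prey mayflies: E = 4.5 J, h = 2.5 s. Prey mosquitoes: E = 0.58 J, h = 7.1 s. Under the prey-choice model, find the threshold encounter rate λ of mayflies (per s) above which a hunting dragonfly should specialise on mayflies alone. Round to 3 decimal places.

At the threshold, the rate on mayflies alone equals the profitability of mosquitoes: λ·4.5/(1 + λ·2.5) = 0.58/7.1 = 0.08169.
Rearranging, λ(4.5 − 0.08169×2.5) = 0.08169, so λ = 0.08169/4.296 = 0.01902 per s.

0.019 per s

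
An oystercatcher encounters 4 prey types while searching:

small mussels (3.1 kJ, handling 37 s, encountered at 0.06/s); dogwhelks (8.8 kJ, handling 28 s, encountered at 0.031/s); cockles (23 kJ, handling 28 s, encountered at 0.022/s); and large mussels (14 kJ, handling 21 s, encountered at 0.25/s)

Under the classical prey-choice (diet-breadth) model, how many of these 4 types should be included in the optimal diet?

2

Rank by E/h (kJ/s): cockles 0.821, large mussels 0.667, dogwhelks 0.314, small mussels 0.0838. Include each in turn until the next type's E/h falls below the running intake rate.
Rate on top 1: 0.3131. large mussels: 0.667 > 0.3131 → include.
Rate on top 2: 0.5835. dogwhelks: 0.314 < 0.5835 → exclude; stop.
Optimal diet: cockles, large mussels — 2 of 4 types.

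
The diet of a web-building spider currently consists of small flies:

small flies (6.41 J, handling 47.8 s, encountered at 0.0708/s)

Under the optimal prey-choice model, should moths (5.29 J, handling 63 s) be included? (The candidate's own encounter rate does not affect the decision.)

Current rate: (0.0708×6.41)/(1 + 0.0708×47.8) = 0.1035 J/s.
Profitability of moths: 5.29/63 = 0.08397 J/s.
0.08397 < 0.1035, so adding moths would lower the average — exclude it.

No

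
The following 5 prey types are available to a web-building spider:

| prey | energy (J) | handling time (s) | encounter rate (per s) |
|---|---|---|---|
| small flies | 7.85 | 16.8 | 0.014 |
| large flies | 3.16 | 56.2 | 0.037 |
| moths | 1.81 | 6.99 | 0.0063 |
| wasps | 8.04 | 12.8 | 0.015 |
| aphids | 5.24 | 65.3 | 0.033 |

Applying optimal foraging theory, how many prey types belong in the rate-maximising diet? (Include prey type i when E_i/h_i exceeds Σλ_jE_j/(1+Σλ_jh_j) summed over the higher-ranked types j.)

3

Rank by E/h (J/s): wasps 0.628, small flies 0.467, moths 0.259, aphids 0.0802, large flies 0.0562. Include each in turn until the next type's E/h falls below the running intake rate.
Rate on top 1: 0.1012. small flies: 0.467 > 0.1012 → include.
Rate on top 2: 0.1615. moths: 0.259 > 0.1615 → include.
Rate on top 3: 0.1644. aphids: 0.0802 < 0.1644 → exclude; stop.
Optimal diet: wasps, small flies, moths — 3 of 5 types.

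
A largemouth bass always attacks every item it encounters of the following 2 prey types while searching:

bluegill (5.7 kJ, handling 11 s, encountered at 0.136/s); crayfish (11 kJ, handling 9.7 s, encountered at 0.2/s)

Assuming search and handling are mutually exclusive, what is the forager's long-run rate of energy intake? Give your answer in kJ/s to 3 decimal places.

0.671 kJ/s

R = (0.136×5.7 + 0.2×11) / (1 + 0.136×11 + 0.2×9.7) = 2.975/4.436 = 0.6707 kJ/s.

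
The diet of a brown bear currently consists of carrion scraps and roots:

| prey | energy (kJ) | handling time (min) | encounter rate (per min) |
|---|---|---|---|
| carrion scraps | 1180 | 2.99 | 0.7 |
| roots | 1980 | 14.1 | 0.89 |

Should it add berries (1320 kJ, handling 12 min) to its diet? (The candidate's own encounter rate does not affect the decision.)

On carrion scraps and roots alone, R = ΣλE/(1+Σλh) = 2588/15.64 = 165.5 kJ/min.
Profitability of berries: 1320/12 = 110 kJ/min.
Since 110 < R, time spent handling berries is better spent searching.

No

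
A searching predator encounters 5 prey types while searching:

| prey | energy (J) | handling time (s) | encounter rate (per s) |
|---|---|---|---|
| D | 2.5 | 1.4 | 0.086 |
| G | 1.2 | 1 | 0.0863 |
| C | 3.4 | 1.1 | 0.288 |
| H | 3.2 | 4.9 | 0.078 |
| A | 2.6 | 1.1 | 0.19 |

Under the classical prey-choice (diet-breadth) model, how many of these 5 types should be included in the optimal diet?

4

Rank by E/h (J/s): C 3.09, A 2.36, D 1.79, G 1.2, H 0.653. Include each in turn until the next type's E/h falls below the running intake rate.
Rate on top 1: 0.7436. A: 2.36 > 0.7436 → include.
Rate on top 2: 0.9655. D: 1.79 > 0.9655 → include.
Rate on top 3: 1.026. G: 1.2 > 1.026 → include.
Rate on top 4: 1.034. H: 0.653 < 1.034 → exclude; stop.
Optimal diet: C, A, D, G — 4 of 5 types.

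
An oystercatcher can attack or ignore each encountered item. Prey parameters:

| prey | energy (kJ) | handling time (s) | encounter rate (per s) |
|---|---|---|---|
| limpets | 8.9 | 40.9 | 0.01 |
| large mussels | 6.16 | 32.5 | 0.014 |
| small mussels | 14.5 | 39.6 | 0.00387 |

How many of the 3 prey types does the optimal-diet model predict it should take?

3

Rank by E/h (kJ/s): small mussels 0.366, limpets 0.218, large mussels 0.19. Include each in turn until the next type's E/h falls below the running intake rate.
Rate on top 1: 0.04866. limpets: 0.218 > 0.04866 → include.
Rate on top 2: 0.09289. large mussels: 0.19 > 0.09289 → include.
Optimal diet: small mussels, limpets, large mussels — 3 of 3 types.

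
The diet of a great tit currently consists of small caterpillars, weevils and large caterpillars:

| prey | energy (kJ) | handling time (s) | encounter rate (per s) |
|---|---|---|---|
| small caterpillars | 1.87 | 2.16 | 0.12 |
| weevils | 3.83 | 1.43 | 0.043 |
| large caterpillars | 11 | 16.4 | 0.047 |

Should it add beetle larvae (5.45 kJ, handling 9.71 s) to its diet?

Current rate: (0.12×1.87 + 0.043×3.83 + 0.047×11)/(1 + 0.12×2.16 + 0.043×1.43 + 0.047×16.4) = 0.4332 kJ/s.
Profitability of beetle larvae: 5.45/9.71 = 0.5613 kJ/s.
0.5613 > 0.4332, so adding beetle larvae raises the average — include it.

Yes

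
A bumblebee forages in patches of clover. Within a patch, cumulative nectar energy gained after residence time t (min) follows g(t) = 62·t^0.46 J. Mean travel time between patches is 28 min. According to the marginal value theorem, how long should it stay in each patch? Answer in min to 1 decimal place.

23.9 min

Optimal t* satisfies g'(t*) = g(t*)/(T + t*).
g'(t) = 0.46·62·t^-0.54. Setting 0.46·62·t^-0.54 = 62·t^0.46/(28+t) gives 0.46(28+t) = t, so 0.54·t = 0.46×28.
t* = 0.46×28/0.54 = 23.85 min.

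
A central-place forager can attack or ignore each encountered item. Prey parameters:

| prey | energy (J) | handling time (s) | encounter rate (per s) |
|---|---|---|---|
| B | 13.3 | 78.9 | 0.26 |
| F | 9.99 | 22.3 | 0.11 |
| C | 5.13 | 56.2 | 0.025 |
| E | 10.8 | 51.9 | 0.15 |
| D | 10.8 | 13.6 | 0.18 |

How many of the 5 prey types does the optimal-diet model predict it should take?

E/h in descending order: D 0.794, F 0.448, E 0.208, B 0.169, C 0.0913 J/s. The optimal diet is the largest prefix of this list for which every included type satisfies E_i/h_i > R on the types above it.
Rate on top 1: 0.5638. F: 0.448 < 0.5638 → exclude; stop.
Optimal diet: D — 1 of 5 types.

1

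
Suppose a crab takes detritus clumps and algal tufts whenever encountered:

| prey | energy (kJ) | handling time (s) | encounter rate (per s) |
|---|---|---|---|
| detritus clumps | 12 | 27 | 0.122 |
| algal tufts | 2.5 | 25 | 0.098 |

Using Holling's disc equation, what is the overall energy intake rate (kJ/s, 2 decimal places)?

R = Σλ_iE_i / (1 + Σλ_ih_i)
Numerator: 0.122×12 + 0.098×2.5 = 1.709
Denominator: 1 + 0.122×27 + 0.098×25 = 6.744
R = 1.709/6.744 = 0.2534 kJ/s

0.25 kJ/s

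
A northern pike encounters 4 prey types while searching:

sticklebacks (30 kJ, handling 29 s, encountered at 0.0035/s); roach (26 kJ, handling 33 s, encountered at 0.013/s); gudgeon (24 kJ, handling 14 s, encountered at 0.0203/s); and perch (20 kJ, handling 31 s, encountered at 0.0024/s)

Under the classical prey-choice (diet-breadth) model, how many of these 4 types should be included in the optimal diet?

Rank by E/h (kJ/s): gudgeon 1.71, sticklebacks 1.03, roach 0.788, perch 0.645. Include each in turn until the next type's E/h falls below the running intake rate.
Rate on top 1: 0.3794. sticklebacks: 1.03 > 0.3794 → include.
Rate on top 2: 0.4274. roach: 0.788 > 0.4274 → include.
Rate on top 3: 0.5126. perch: 0.645 > 0.5126 → include.
Optimal diet: gudgeon, sticklebacks, roach, perch — 4 of 4 types.

4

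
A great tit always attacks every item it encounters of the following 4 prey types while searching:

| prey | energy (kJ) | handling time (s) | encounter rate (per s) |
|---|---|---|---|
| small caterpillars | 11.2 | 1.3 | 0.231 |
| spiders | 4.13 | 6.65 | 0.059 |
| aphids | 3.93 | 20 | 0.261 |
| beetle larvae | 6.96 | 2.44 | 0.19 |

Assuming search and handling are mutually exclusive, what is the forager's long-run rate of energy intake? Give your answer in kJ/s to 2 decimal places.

R = (0.231×11.2 + 0.059×4.13 + 0.261×3.93 + 0.19×6.96) / (1 + 0.231×1.3 + 0.059×6.65 + 0.261×20 + 0.19×2.44) = 5.179/7.376 = 0.7021 kJ/s.

0.70 kJ/s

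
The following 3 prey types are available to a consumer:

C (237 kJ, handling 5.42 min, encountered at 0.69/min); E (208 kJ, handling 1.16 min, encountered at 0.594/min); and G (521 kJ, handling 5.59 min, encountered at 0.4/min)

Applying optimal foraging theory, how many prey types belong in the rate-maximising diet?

2

Profitabilities (E/h, kJ/min): E 179, G 93.2, C 43.7. Add prey in this order while the next type's profitability exceeds the intake rate on those already taken.
Rate on top 1: 73.15. G: 93.2 > 73.15 → include.
Rate on top 2: 84.57. C: 43.7 < 84.57 → exclude; stop.
Optimal diet: E, G — 2 of 3 types.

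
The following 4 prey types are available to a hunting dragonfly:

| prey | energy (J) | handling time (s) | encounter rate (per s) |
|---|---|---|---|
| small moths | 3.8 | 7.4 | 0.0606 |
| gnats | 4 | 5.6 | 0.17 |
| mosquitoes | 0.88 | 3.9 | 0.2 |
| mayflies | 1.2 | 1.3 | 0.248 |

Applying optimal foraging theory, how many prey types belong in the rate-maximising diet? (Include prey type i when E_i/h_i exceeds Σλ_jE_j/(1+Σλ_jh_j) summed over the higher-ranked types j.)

Profitabilities (E/h, J/s): mayflies 0.923, gnats 0.714, small moths 0.514, mosquitoes 0.226. Add prey in this order while the next type's profitability exceeds the intake rate on those already taken.
Rate on top 1: 0.225. gnats: 0.714 > 0.225 → include.
Rate on top 2: 0.4298. small moths: 0.514 > 0.4298 → include.
Rate on top 3: 0.4436. mosquitoes: 0.226 < 0.4436 → exclude; stop.
Optimal diet: mayflies, gnats, small moths — 3 of 4 types.

3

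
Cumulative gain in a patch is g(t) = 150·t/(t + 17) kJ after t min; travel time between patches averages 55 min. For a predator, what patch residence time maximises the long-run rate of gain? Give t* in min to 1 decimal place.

30.6 min

By the marginal value theorem, leave when the instantaneous gain rate g'(t) equals the habitat-wide average g(t)/(T + t).
g'(t) = 150·17/(t + 17)². Setting 150·17/(t+17)² = 150t/[(t+17)(55+t)] gives 17(55+t) = t(t+17), so t² = 17×55 = 935.
t* = √935 = 30.58 min.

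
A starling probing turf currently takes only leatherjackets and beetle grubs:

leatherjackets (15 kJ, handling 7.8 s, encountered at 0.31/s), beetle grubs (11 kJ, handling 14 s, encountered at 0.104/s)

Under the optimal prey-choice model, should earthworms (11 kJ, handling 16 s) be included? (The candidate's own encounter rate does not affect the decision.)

No

Current rate: (0.31×15 + 0.104×11)/(1 + 0.31×7.8 + 0.104×14) = 1.189 kJ/s.
earthworms: E/h = 11/16 = 0.6875 kJ/s.
0.6875 < 1.189, so adding earthworms would lower the average — exclude it.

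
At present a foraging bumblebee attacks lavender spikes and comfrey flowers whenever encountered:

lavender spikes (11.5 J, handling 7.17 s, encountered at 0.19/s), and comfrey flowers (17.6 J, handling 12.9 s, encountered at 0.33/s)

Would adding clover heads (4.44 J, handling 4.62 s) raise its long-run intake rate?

On lavender spikes and comfrey flowers alone, R = ΣλE/(1+Σλh) = 7.993/6.619 = 1.208 J/s.
Profitability of clover heads: 4.44/4.62 = 0.961 J/s.
Since 0.961 < R, time spent handling clover heads is better spent searching.

No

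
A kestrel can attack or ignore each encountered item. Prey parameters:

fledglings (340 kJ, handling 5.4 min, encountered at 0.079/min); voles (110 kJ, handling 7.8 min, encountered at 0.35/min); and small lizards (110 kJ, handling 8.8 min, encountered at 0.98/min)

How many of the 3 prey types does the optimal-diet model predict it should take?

Profitabilities (E/h, kJ/min): fledglings 63, voles 14.1, small lizards 12.5. Add prey in this order while the next type's profitability exceeds the intake rate on those already taken.
Rate on top 1: 18.83. voles: 14.1 < 18.83 → exclude; stop.
Optimal diet: fledglings — 1 of 3 types.

1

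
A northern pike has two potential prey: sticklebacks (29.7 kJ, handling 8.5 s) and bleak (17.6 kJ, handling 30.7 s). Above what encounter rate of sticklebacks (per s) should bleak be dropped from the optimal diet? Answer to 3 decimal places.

At the threshold, the rate on sticklebacks alone equals the profitability of bleak: λ·29.7/(1 + λ·8.5) = 17.6/30.7 = 0.5733.
Rearranging, λ(29.7 − 0.5733×8.5) = 0.5733, so λ = 0.5733/24.83 = 0.02309 per s.

0.023 per s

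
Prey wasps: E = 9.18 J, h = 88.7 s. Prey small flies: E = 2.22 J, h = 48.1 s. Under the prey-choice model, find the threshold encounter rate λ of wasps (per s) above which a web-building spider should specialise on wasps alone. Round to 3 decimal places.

At the threshold, the rate on wasps alone equals the profitability of small flies: λ·9.18/(1 + λ·88.7) = 2.22/48.1 = 0.04615.
Rearranging, λ(9.18 − 0.04615×88.7) = 0.04615, so λ = 0.04615/5.086 = 0.009074 per s.

0.009 per s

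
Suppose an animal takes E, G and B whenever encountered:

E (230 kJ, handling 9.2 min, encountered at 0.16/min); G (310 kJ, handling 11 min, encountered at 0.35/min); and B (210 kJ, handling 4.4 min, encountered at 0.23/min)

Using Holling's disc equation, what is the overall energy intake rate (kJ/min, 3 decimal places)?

26.398 kJ/min

R = (0.16×230 + 0.35×310 + 0.23×210) / (1 + 0.16×9.2 + 0.35×11 + 0.23×4.4) = 193.6/7.334 = 26.4 kJ/min.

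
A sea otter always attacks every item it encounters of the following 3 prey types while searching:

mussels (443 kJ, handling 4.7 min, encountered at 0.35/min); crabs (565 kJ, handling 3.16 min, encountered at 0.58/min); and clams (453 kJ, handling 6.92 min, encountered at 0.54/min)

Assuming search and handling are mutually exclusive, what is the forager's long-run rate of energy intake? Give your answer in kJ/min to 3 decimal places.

88.546 kJ/min

R = Σλ_iE_i / (1 + Σλ_ih_i)
Numerator: 0.35×443 + 0.58×565 + 0.54×453 = 727.4
Denominator: 1 + 0.35×4.7 + 0.58×3.16 + 0.54×6.92 = 8.215
R = 727.4/8.215 = 88.55 kJ/min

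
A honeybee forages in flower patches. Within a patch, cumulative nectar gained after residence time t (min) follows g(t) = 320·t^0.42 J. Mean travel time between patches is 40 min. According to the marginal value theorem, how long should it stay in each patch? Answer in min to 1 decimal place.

By the marginal value theorem, leave when the instantaneous gain rate g'(t) equals the habitat-wide average g(t)/(T + t).
g'(t) = 0.42·320·t^-0.58. Setting 0.42·320·t^-0.58 = 320·t^0.42/(40+t) gives 0.42(40+t) = t, so 0.58·t = 0.42×40.
t* = 0.42×40/0.58 = 28.97 min.

29.0 min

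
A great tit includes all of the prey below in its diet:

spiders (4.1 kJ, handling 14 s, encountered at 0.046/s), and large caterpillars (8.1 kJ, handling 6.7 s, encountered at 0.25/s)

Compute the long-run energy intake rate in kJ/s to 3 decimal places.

0.667 kJ/s

Energy encountered per unit search time: 0.046×4.1 + 0.25×8.1 = 2.214 kJ/s.
Handling time per unit search time: 0.046×14 + 0.25×6.7 = 2.319.
Rate = 2.214/(1 + 2.319) = 0.6669 kJ/s.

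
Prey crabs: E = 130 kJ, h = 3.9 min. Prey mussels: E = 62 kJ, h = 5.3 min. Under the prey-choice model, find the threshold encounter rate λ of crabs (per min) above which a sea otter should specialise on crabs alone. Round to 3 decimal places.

0.139 per min

Drop mussels once their profitability E₂/h₂ falls below the rate achievable on crabs alone: E₂/h₂ = λE₁/(1 + λh₁).
Solve for λ: λE₁h₂ = E₂(1 + λh₁) → λ(E₁h₂ − E₂h₁) = E₂ → λ = E₂/(E₁h₂ − E₂h₁).
λ = 62/(130×5.3 − 62×3.9) = 62/447.2 = 0.1386 per min.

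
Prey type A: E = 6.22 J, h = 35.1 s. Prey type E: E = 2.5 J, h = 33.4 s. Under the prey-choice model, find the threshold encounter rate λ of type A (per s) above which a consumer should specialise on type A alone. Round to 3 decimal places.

0.021 per s

Drop type E once their profitability E₂/h₂ falls below the rate achievable on type A alone: E₂/h₂ = λE₁/(1 + λh₁).
Solve for λ: λE₁h₂ = E₂(1 + λh₁) → λ(E₁h₂ − E₂h₁) = E₂ → λ = E₂/(E₁h₂ − E₂h₁).
λ = 2.5/(6.22×33.4 − 2.5×35.1) = 2.5/120 = 0.02083 per s.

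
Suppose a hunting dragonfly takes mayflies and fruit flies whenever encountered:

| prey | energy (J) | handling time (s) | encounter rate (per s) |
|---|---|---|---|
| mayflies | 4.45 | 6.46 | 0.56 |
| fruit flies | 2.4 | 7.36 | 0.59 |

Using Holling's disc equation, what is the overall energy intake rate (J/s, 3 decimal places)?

0.436 J/s

R = (0.56×4.45 + 0.59×2.4) / (1 + 0.56×6.46 + 0.59×7.36) = 3.908/8.96 = 0.4362 J/s.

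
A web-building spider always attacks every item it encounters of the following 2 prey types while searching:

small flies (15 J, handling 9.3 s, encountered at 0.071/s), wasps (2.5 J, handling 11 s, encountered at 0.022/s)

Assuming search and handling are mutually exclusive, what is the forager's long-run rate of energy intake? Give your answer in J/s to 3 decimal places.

0.589 J/s

R = Σλ_iE_i / (1 + Σλ_ih_i)
Numerator: 0.071×15 + 0.022×2.5 = 1.12
Denominator: 1 + 0.071×9.3 + 0.022×11 = 1.902
R = 1.12/1.902 = 0.5888 J/s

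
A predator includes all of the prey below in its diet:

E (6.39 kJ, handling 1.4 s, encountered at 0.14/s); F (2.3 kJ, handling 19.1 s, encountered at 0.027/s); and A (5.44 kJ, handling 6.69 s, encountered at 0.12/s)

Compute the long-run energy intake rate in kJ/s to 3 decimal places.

0.640 kJ/s

R = (0.14×6.39 + 0.027×2.3 + 0.12×5.44) / (1 + 0.14×1.4 + 0.027×19.1 + 0.12×6.69) = 1.61/2.514 = 0.6401 kJ/s.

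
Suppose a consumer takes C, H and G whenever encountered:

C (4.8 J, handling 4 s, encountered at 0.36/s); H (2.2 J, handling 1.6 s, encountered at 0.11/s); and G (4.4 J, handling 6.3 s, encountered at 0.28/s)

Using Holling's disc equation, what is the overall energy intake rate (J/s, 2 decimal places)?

Energy encountered per unit search time: 0.36×4.8 + 0.11×2.2 + 0.28×4.4 = 3.202 J/s.
Handling time per unit search time: 0.36×4 + 0.11×1.6 + 0.28×6.3 = 3.38.
Rate = 3.202/(1 + 3.38) = 0.7311 J/s.

0.73 J/s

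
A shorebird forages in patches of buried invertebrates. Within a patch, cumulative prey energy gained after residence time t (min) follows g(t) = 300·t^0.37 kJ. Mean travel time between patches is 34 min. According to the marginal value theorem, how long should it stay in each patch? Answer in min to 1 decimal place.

20.0 min

Optimal t* satisfies g'(t*) = g(t*)/(T + t*).
g'(t) = 0.37·300·t^-0.63. Setting 0.37·300·t^-0.63 = 300·t^0.37/(34+t) gives 0.37(34+t) = t, so 0.63·t = 0.37×34.
t* = 0.37×34/0.63 = 19.97 min.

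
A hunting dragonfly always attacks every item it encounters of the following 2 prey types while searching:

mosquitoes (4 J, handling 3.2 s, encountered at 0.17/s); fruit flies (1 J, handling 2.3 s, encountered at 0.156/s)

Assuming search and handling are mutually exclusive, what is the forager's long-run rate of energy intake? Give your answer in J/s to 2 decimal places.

0.44 J/s

Energy encountered per unit search time: 0.17×4 + 0.156×1 = 0.836 J/s.
Handling time per unit search time: 0.17×3.2 + 0.156×2.3 = 0.9028.
Rate = 0.836/(1 + 0.9028) = 0.4394 J/s.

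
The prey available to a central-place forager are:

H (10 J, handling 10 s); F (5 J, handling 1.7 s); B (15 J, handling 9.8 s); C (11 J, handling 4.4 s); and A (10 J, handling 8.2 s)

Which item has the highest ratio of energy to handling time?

F

Profitability E/h (J/s): H = 10/10 = 1, F = 5/1.7 = 2.94, B = 15/9.8 = 1.53, C = 11/4.4 = 2.5, A = 10/8.2 = 1.22.
Ranked: F > C > B > A > H.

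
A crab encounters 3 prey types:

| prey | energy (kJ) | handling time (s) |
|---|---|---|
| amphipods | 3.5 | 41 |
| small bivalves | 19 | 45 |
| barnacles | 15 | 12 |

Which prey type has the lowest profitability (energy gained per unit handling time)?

amphipods

Profitability E/h (kJ/s): amphipods = 3.5/41 = 0.0854, small bivalves = 19/45 = 0.422, barnacles = 15/12 = 1.25.
Ranked: barnacles > small bivalves > amphipods.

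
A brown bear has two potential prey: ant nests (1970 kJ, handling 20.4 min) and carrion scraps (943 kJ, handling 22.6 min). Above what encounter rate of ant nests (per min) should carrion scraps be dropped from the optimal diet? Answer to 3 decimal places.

The zero-one rule: include carrion scraps iff E₂/h₂ > λE₁/(1+λh₁). Equality gives the switch point.
λE₁h₂ = E₂ + λE₂h₁ ⇒ λ = E₂/(E₁h₂ − E₂h₁) = 943/(4.452e+04 − 1.924e+04) = 0.0373 per min.

0.037 per min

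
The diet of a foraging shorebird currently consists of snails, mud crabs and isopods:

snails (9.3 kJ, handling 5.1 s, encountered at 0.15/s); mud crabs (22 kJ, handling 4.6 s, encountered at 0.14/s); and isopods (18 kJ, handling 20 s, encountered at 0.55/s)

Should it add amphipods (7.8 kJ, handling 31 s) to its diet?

Current rate: (0.15×9.3 + 0.14×22 + 0.55×18)/(1 + 0.15×5.1 + 0.14×4.6 + 0.55×20) = 1.072 kJ/s.
amphipods: E/h = 7.8/31 = 0.2516 kJ/s.
Since 0.2516 < R, time spent handling amphipods is better spent searching.

No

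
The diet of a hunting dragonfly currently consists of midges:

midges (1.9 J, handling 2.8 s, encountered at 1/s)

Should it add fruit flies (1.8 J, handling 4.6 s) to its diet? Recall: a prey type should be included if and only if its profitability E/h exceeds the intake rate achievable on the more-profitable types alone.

On midges alone, R = ΣλE/(1+Σλh) = 1.9/3.8 = 0.5 J/s.
fruit flies: E/h = 1.8/4.6 = 0.3913 J/s.
Since 0.3913 < R, time spent handling fruit flies is better spent searching.

No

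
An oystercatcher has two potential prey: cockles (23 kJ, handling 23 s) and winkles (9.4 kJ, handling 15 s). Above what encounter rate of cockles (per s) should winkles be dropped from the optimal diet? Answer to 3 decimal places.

The zero-one rule: include winkles iff E₂/h₂ > λE₁/(1+λh₁). Equality gives the switch point.
λE₁h₂ = E₂ + λE₂h₁ ⇒ λ = E₂/(E₁h₂ − E₂h₁) = 9.4/(345 − 216.2) = 0.07298 per s.

0.073 per s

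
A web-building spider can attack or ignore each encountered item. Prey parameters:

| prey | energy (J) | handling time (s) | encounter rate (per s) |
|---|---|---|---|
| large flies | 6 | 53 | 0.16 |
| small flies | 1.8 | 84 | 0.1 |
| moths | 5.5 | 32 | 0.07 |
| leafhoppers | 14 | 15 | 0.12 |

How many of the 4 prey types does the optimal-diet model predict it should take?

Profitabilities (E/h, J/s): leafhoppers 0.933, moths 0.172, large flies 0.113, small flies 0.0214. Add prey in this order while the next type's profitability exceeds the intake rate on those already taken.
Rate on top 1: 0.6. moths: 0.172 < 0.6 → exclude; stop.
Optimal diet: leafhoppers — 1 of 4 types.

1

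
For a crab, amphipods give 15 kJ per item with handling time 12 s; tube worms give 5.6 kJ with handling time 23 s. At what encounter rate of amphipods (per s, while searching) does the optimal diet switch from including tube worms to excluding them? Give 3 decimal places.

Drop tube worms once their profitability E₂/h₂ falls below the rate achievable on amphipods alone: E₂/h₂ = λE₁/(1 + λh₁).
Solve for λ: λE₁h₂ = E₂(1 + λh₁) → λ(E₁h₂ − E₂h₁) = E₂ → λ = E₂/(E₁h₂ − E₂h₁).
λ = 5.6/(15×23 − 5.6×12) = 5.6/277.8 = 0.02016 per s.

0.020 per s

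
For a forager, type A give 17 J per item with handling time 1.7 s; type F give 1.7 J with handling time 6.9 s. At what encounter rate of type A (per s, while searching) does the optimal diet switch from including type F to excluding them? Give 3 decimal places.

Drop type F once their profitability E₂/h₂ falls below the rate achievable on type A alone: E₂/h₂ = λE₁/(1 + λh₁).
Solve for λ: λE₁h₂ = E₂(1 + λh₁) → λ(E₁h₂ − E₂h₁) = E₂ → λ = E₂/(E₁h₂ − E₂h₁).
λ = 1.7/(17×6.9 − 1.7×1.7) = 1.7/114.4 = 0.01486 per s.

0.015 per s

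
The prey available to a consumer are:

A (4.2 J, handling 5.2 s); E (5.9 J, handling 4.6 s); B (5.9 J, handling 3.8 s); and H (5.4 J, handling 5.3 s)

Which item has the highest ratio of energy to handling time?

In descending order of E/h:
B: 5.9/3.8 = 1.55 J/s
E: 5.9/4.6 = 1.28 J/s
H: 5.4/5.3 = 1.02 J/s
A: 4.2/5.2 = 0.808 J/s

B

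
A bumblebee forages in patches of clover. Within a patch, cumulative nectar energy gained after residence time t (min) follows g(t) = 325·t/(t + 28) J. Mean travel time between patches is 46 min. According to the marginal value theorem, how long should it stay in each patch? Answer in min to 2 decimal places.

By the marginal value theorem, leave when the instantaneous gain rate g'(t) equals the habitat-wide average g(t)/(T + t).
g'(t) = 325·28/(t + 28)². Setting 325·28/(t+28)² = 325t/[(t+28)(46+t)] gives 28(46+t) = t(t+28), so t² = 28×46 = 1288.
t* = √1288 = 35.89 min.

35.89 min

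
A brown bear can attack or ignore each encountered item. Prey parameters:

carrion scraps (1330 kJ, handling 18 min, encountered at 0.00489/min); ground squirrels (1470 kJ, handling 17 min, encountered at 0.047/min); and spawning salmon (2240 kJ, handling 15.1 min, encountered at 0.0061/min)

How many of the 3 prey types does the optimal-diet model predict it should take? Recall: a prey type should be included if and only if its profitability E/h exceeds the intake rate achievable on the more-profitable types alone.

3

Rank by E/h (kJ/min): spawning salmon 148, ground squirrels 86.5, carrion scraps 73.9. Include each in turn until the next type's E/h falls below the running intake rate.
Rate on top 1: 12.51. ground squirrels: 86.5 > 12.51 → include.
Rate on top 2: 43.76. carrion scraps: 73.9 > 43.76 → include.
Optimal diet: spawning salmon, ground squirrels, carrion scraps — 3 of 3 types.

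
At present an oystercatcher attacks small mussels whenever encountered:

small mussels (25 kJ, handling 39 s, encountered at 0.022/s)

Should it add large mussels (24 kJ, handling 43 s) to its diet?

Yes

On small mussels alone, R = ΣλE/(1+Σλh) = 0.55/1.858 = 0.296 kJ/s.
large mussels: E/h = 24/43 = 0.5581 kJ/s.
Since 0.5581 > R, including large mussels increases the long-run rate.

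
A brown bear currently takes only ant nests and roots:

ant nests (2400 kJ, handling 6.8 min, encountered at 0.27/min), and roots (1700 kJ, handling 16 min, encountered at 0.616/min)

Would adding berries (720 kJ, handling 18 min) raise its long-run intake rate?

No

Current rate: (0.27×2400 + 0.616×1700)/(1 + 0.27×6.8 + 0.616×16) = 133.6 kJ/min.
berries: E/h = 720/18 = 40 kJ/min.
40 < 133.6, so adding berries would lower the average — exclude it.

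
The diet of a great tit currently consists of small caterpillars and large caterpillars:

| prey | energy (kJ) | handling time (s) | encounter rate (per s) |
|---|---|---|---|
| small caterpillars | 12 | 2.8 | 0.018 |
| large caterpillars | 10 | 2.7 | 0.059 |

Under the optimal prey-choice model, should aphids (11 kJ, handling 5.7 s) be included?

Yes

On small caterpillars and large caterpillars alone, R = ΣλE/(1+Σλh) = 0.806/1.21 = 0.6663 kJ/s.
aphids: E/h = 11/5.7 = 1.93 kJ/s.
Since 1.93 > R, including aphids increases the long-run rate.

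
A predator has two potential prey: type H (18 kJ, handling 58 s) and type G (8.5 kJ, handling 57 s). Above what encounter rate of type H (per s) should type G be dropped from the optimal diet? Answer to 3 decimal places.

0.016 per s

The zero-one rule: include type G iff E₂/h₂ > λE₁/(1+λh₁). Equality gives the switch point.
λE₁h₂ = E₂ + λE₂h₁ ⇒ λ = E₂/(E₁h₂ − E₂h₁) = 8.5/(1026 − 493) = 0.01595 per s.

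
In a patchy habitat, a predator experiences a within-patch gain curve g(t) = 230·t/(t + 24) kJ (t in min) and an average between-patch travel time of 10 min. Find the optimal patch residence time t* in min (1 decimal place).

15.5 min

Optimal t* satisfies g'(t*) = g(t*)/(T + t*).
g'(t) = 230·24/(t + 24)². Setting 230·24/(t+24)² = 230t/[(t+24)(10+t)] gives 24(10+t) = t(t+24), so t² = 24×10 = 240.
t* = √240 = 15.49 min.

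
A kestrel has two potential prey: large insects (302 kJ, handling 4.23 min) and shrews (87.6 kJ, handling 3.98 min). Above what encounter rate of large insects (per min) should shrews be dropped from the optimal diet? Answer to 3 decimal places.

At the threshold, the rate on large insects alone equals the profitability of shrews: λ·302/(1 + λ·4.23) = 87.6/3.98 = 22.01.
Rearranging, λ(302 − 22.01×4.23) = 22.01, so λ = 22.01/208.9 = 0.1054 per min.

0.105 per min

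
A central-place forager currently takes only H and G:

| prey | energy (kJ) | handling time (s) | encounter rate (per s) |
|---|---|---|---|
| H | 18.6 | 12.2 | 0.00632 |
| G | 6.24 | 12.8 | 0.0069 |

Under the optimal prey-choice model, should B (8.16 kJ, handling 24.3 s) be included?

Yes

Intake rate on the current diet: R = (0.00632×18.6 + 0.0069×6.24) / (1 + 0.00632×12.2 + 0.0069×12.8) = 0.1606/1.165 = 0.1378 kJ/s.
B: E/h = 8.16/24.3 = 0.3358 kJ/s.
0.3358 > 0.1378, so adding B raises the average — include it.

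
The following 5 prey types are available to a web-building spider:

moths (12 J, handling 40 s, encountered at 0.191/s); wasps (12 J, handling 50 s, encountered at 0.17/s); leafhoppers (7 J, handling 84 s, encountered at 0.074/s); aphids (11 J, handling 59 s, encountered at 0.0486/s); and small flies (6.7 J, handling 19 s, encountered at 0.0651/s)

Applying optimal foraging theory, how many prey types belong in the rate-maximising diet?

Profitabilities (E/h, J/s): small flies 0.353, moths 0.3, wasps 0.24, aphids 0.186, leafhoppers 0.0833. Add prey in this order while the next type's profitability exceeds the intake rate on those already taken.
Rate on top 1: 0.195. moths: 0.3 > 0.195 → include.
Rate on top 2: 0.2762. wasps: 0.24 < 0.2762 → exclude; stop.
Optimal diet: small flies, moths — 2 of 5 types.

2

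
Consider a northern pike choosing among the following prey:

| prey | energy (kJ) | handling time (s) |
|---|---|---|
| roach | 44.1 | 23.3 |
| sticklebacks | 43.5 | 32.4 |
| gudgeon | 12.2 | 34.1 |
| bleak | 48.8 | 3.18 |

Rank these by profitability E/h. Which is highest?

bleak

In descending order of E/h:
bleak: 48.8/3.18 = 15.3 kJ/s
roach: 44.1/23.3 = 1.89 kJ/s
sticklebacks: 43.5/32.4 = 1.34 kJ/s
gudgeon: 12.2/34.1 = 0.358 kJ/s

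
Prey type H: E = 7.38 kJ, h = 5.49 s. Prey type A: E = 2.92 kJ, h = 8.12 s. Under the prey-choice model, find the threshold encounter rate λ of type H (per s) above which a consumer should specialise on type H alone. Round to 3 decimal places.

The zero-one rule: include type A iff E₂/h₂ > λE₁/(1+λh₁). Equality gives the switch point.
λE₁h₂ = E₂ + λE₂h₁ ⇒ λ = E₂/(E₁h₂ − E₂h₁) = 2.92/(59.93 − 16.03) = 0.06652 per s.

0.067 per s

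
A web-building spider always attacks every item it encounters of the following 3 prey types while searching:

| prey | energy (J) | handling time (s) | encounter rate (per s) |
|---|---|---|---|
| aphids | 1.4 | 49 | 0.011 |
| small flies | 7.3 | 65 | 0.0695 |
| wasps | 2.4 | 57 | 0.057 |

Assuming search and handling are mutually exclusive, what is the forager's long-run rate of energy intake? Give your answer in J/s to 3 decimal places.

0.071 J/s

R = (0.011×1.4 + 0.0695×7.3 + 0.057×2.4) / (1 + 0.011×49 + 0.0695×65 + 0.057×57) = 0.6596/9.306 = 0.07088 J/s.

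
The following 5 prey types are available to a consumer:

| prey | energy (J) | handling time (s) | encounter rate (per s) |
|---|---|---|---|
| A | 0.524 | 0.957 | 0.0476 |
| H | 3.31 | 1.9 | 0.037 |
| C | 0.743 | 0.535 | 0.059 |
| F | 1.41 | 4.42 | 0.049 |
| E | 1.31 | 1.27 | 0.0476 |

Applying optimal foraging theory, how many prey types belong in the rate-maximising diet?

Profitabilities (E/h, J/s): H 1.74, C 1.39, E 1.03, A 0.548, F 0.319. Add prey in this order while the next type's profitability exceeds the intake rate on those already taken.
Rate on top 1: 0.1144. C: 1.39 > 0.1144 → include.
Rate on top 2: 0.1509. E: 1.03 > 0.1509 → include.
Rate on top 3: 0.1967. A: 0.548 > 0.1967 → include.
Rate on top 4: 0.21. F: 0.319 > 0.21 → include.
Optimal diet: H, C, E, A, F — 5 of 5 types.

5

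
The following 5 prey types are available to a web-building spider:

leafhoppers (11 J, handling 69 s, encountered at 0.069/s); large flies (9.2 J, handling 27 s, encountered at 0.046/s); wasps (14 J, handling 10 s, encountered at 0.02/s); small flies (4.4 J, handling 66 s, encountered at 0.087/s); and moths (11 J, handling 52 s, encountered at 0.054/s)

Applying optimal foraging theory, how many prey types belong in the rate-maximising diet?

E/h in descending order: wasps 1.4, large flies 0.341, moths 0.212, leafhoppers 0.159, small flies 0.0667 J/s. The optimal diet is the largest prefix of this list for which every included type satisfies E_i/h_i > R on the types above it.
Rate on top 1: 0.2333. large flies: 0.341 > 0.2333 → include.
Rate on top 2: 0.288. moths: 0.212 < 0.288 → exclude; stop.
Optimal diet: wasps, large flies — 2 of 5 types.

2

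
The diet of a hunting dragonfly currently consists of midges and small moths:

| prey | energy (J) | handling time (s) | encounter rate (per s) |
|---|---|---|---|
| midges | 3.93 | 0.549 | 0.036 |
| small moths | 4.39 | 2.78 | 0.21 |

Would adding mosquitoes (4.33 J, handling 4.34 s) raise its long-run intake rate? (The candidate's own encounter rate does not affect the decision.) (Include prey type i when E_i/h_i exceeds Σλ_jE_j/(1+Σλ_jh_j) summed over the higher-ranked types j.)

Yes

On midges and small moths alone, R = ΣλE/(1+Σλh) = 1.063/1.604 = 0.6631 J/s.
Profitability of mosquitoes: 4.33/4.34 = 0.9977 J/s.
0.9977 > 0.6631, so adding mosquitoes raises the average — include it.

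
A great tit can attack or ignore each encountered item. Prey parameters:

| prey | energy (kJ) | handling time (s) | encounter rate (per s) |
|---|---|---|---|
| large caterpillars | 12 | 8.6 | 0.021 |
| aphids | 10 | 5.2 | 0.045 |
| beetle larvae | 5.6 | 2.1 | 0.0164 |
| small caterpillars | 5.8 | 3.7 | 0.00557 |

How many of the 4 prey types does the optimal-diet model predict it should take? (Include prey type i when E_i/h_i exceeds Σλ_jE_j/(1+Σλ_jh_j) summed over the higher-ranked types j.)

4

E/h in descending order: beetle larvae 2.67, aphids 1.92, small caterpillars 1.57, large caterpillars 1.4 kJ/s. The optimal diet is the largest prefix of this list for which every included type satisfies E_i/h_i > R on the types above it.
Rate on top 1: 0.08878. aphids: 1.92 > 0.08878 → include.
Rate on top 2: 0.4272. small caterpillars: 1.57 > 0.4272 → include.
Rate on top 3: 0.4454. large caterpillars: 1.4 > 0.4454 → include.
Optimal diet: beetle larvae, aphids, small caterpillars, large caterpillars — 4 of 4 types.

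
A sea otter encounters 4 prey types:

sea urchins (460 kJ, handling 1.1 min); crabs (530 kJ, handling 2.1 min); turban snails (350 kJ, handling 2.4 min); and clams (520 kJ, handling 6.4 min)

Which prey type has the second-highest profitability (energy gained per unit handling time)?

In descending order of E/h:
sea urchins: 460/1.1 = 418 kJ/min
crabs: 530/2.1 = 252 kJ/min
turban snails: 350/2.4 = 146 kJ/min
clams: 520/6.4 = 81.2 kJ/min

crabs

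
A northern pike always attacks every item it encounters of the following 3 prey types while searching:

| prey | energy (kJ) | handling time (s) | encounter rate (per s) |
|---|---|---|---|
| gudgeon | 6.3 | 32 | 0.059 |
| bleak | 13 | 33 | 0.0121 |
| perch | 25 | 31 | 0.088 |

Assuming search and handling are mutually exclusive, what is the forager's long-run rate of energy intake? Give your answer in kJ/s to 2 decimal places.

Energy encountered per unit search time: 0.059×6.3 + 0.0121×13 + 0.088×25 = 2.729 kJ/s.
Handling time per unit search time: 0.059×32 + 0.0121×33 + 0.088×31 = 5.015.
Rate = 2.729/(1 + 5.015) = 0.4537 kJ/s.

0.45 kJ/s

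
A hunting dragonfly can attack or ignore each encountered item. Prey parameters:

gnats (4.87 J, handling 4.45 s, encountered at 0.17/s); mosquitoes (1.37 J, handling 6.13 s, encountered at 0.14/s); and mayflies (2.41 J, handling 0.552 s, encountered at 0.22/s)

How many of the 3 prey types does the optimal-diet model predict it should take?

2

Profitabilities (E/h, J/s): mayflies 4.37, gnats 1.09, mosquitoes 0.223. Add prey in this order while the next type's profitability exceeds the intake rate on those already taken.
Rate on top 1: 0.4728. gnats: 1.09 > 0.4728 → include.
Rate on top 2: 0.7232. mosquitoes: 0.223 < 0.7232 → exclude; stop.
Optimal diet: mayflies, gnats — 2 of 3 types.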